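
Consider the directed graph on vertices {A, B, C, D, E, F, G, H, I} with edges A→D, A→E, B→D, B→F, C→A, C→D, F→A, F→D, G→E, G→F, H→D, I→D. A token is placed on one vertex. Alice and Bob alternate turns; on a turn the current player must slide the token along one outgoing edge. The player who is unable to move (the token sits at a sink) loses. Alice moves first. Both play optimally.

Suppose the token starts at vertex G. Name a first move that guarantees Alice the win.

Move to E.

Compute win/loss labels from the base case upward. A position with no move is L. Any other position is W if it can reach an L in one move, else L.
Every edge goes from a vertex to one that appears earlier in the order E, D, A, C, H, F, B, I, G, so processing vertices in that order labels each vertex after all of its successors.
E: no outgoing edge → L
D: no outgoing edge → L
A: W (go to D, an L position)
C: W (go to D, an L position)
H: W (go to D, an L position)
F: W (go to D, an L position)
B: W (go to D, an L position)
I: W (go to D, an L position)
G: W (go to E, an L position)
From G, the L positions reachable in one move are: E.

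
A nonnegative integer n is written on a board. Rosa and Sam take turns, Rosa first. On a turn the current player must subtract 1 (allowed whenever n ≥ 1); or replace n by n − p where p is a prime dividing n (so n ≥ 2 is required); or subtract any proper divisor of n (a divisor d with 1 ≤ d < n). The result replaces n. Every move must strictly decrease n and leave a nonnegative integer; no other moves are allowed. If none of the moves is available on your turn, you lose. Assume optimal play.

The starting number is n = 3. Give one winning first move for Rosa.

Move to 0.

Label each position W (a win for the player to move) or L (a loss). A position with no legal move is L; any other position is W exactly when some move reaches an L, and L when every move reaches a W.
n=0: no move → L
n=1: W (go to 0, an L position)
n=2: W (go to 0, an L position)
n=3: W (go to 0, an L position)
From 3, the L positions reachable in one move are: 0.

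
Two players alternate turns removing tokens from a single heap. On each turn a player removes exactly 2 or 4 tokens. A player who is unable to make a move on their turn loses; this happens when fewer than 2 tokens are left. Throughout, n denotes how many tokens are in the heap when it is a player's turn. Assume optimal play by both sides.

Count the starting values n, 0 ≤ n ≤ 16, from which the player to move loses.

6

Use the standard recursion: the mover loses at a terminal position; elsewhere, the mover wins exactly when some move hands the opponent an L position.
n=0: no move → L
n=1: no move → L
n=2: →0(L), so W
n=3: →1(L), so W
n=4: →0(L), so W
n=5: →1(L), so W
n=6: →4(W), 2(W) — all W, so L
n=7: →5(W), 3(W) — all W, so L
n=8: →6(L), so W
n=9: →7(L), so W
n=10: →6(L), so W
n=11: →7(L), so W
n=12: →10(W), 8(W) — all W, so L
n=13: →11(W), 9(W) — all W, so L
n=14: →12(L), so W
n=15: →13(L), so W
n=16: →12(L), so W
L entries with 0 ≤ n ≤ 16: n = 0, 1, 6, 7, 12, 13; that makes 6.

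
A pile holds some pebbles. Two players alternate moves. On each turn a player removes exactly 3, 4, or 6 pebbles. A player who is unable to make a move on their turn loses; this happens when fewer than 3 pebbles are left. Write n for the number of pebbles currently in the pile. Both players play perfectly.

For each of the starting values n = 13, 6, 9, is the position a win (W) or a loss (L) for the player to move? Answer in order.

Use the standard recursion: the mover loses at a terminal position; elsewhere, the mover wins exactly when some move hands the opponent an L position.
n=0: no move → L
n=1: no move → L
n=2: no move → L
n=3: W (go to 0, an L position)
n=4: W (go to 1, an L position)
n=5: W (go to 2, an L position)
n=6: W (go to 2, an L position)
n=7: W (go to 1, an L position)
n=8: W (go to 2, an L position)
n=9: L (options 6(W), 5(W), 3(W) are all W)
n=10: L (options 7(W), 6(W), 4(W) are all W)
n=11: L (options 8(W), 7(W), 5(W) are all W)
n=12: W (go to 9, an L position)
n=13: W (go to 10, an L position)

13: W, 6: W, 9: L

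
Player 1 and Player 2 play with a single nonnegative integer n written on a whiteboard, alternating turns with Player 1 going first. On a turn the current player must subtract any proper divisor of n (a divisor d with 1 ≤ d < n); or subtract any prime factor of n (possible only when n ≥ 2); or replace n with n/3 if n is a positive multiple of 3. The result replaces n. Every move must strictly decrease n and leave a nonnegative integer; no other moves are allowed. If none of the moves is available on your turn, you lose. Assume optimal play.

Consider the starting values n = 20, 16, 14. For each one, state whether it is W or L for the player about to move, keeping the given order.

Compute win/loss labels from the base case upward. A position with no move is L. Any other position is W if it can reach an L in one move, else L.
n=0: no move → L
n=1: no move → L
n=2: →0(L), so W
n=3: →0(L), so W
n=4: →2(W), 3(W) — all W, so L
n=5: →0(L), so W
n=6: →4(L), so W
n=7: →0(L), so W
n=8: →4(L), so W
n=9: →3(W), 6(W), 8(W) — all W, so L
n=10: →9(L), so W
n=11: →0(L), so W
n=12: →4(L), so W
n=13: →0(L), so W
n=14: →7(W), 12(W), 13(W) — all W, so L
n=15: →14(L), so W
n=16: →14(L), so W
n=17: →0(L), so W
n=18: →9(L), so W
n=19: →0(L), so W
n=20: →10(W), 15(W), 16(W), 18(W), 19(W) — all W, so L

20: L, 16: W, 14: L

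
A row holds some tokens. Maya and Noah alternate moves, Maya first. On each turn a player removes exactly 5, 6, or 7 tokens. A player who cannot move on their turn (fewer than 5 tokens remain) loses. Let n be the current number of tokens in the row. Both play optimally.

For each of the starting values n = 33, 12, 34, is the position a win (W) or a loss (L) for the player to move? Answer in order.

33: W, 12: L, 34: W

Work bottom-up. With no move the player to move loses. Otherwise the position is W if at least one move leads to an L position for the opponent, and L if every move leads to a W.
n=0: no move → L
n=1: no move → L
n=2: no move → L
n=3: no move → L
n=4: no move → L
n=5: can move to 0, which is L ⇒ W
n=6: can move to 1, which is L ⇒ W
n=7: can move to 2, which is L ⇒ W
n=8: can move to 3, which is L ⇒ W
n=9: can move to 4, which is L ⇒ W
n=10: can move to 4, which is L ⇒ W
n=11: can move to 4, which is L ⇒ W
n=12: moves to 7(W), 6(W), 5(W); every one is W ⇒ L
n=13: moves to 8(W), 7(W), 6(W); every one is W ⇒ L
n=14: moves to 9(W), 8(W), 7(W); every one is W ⇒ L
n=15: moves to 10(W), 9(W), 8(W); every one is W ⇒ L
n=16: moves to 11(W), 10(W), 9(W); every one is W ⇒ L
n=17: can move to 12, which is L ⇒ W
n=18: can move to 13, which is L ⇒ W
n=19: can move to 14, which is L ⇒ W
n=20: can move to 15, which is L ⇒ W
n=21: can move to 16, which is L ⇒ W
n=22: can move to 16, which is L ⇒ W
n=23: can move to 16, which is L ⇒ W
n=24: moves to 19(W), 18(W), 17(W); every one is W ⇒ L
n=25: moves to 20(W), 19(W), 18(W); every one is W ⇒ L
n=26: moves to 21(W), 20(W), 19(W); every one is W ⇒ L
n=27: moves to 22(W), 21(W), 20(W); every one is W ⇒ L
n=28: moves to 23(W), 22(W), 21(W); every one is W ⇒ L
n=29: can move to 24, which is L ⇒ W
n=30: can move to 25, which is L ⇒ W
n=31: can move to 26, which is L ⇒ W
n=32: can move to 27, which is L ⇒ W
n=33: can move to 28, which is L ⇒ W
n=34: can move to 28, which is L ⇒ W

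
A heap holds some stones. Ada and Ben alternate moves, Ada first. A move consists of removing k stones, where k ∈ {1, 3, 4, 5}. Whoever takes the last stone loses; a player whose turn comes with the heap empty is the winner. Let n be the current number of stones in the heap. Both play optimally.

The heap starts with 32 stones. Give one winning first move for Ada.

Positions with no move are W. A position that does have a move is losing for the player to move precisely when every available move leads to a winning position for the opponent. Fill in the labels:
n=0: no move; the opponent has just taken the last stone and therefore loses → W
n=1: the only move is to 0(W), a W ⇒ L
n=2: can move to 1, which is L ⇒ W
n=3: moves to 2(W), 0(W); every one is W ⇒ L
n=4: can move to 3, which is L ⇒ W
n=5: can move to 1, which is L ⇒ W
n=6: can move to 3, which is L ⇒ W
n=7: can move to 3, which is L ⇒ W
n=8: can move to 3, which is L ⇒ W
n=9: moves to 8(W), 6(W), 5(W), 4(W); every one is W ⇒ L
n=10: can move to 9, which is L ⇒ W
n=11: moves to 10(W), 8(W), 7(W), 6(W); every one is W ⇒ L
n=12: can move to 11, which is L ⇒ W
n=13: can move to 9, which is L ⇒ W
n=14: can move to 11, which is L ⇒ W
n=15: can move to 11, which is L ⇒ W
n=16: can move to 11, which is L ⇒ W
n=17: moves to 16(W), 14(W), 13(W), 12(W); every one is W ⇒ L
n=18: can move to 17, which is L ⇒ W
n=19: moves to 18(W), 16(W), 15(W), 14(W); every one is W ⇒ L
n=20: can move to 19, which is L ⇒ W
n=21: can move to 17, which is L ⇒ W
n=22: can move to 19, which is L ⇒ W
n=23: can move to 19, which is L ⇒ W
n=24: can move to 19, which is L ⇒ W
n=25: moves to 24(W), 22(W), 21(W), 20(W); every one is W ⇒ L
n=26: can move to 25, which is L ⇒ W
n=27: moves to 26(W), 24(W), 23(W), 22(W); every one is W ⇒ L
n=28: can move to 27, which is L ⇒ W
n=29: can move to 25, which is L ⇒ W
n=30: can move to 27, which is L ⇒ W
n=31: can move to 27, which is L ⇒ W
n=32: can move to 27, which is L ⇒ W
From 32, the L positions reachable in one move are: 27.

Remove 5, leaving 27.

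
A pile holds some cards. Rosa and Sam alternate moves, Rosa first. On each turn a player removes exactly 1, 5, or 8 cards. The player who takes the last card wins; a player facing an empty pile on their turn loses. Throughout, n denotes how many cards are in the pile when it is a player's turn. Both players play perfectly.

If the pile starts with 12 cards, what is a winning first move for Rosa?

Work bottom-up. With no move the player to move loses. Otherwise the position is W if at least one move leads to an L position for the opponent, and L if every move leads to a W.
n=0: no move → L
n=1: can move to 0, which is L ⇒ W
n=2: the only move is to 1(W), a W ⇒ L
n=3: can move to 2, which is L ⇒ W
n=4: the only move is to 3(W), a W ⇒ L
n=5: can move to 4, which is L ⇒ W
n=6: moves to 5(W), 1(W); every one is W ⇒ L
n=7: can move to 6, which is L ⇒ W
n=8: can move to 0, which is L ⇒ W
n=9: can move to 4, which is L ⇒ W
n=10: can move to 2, which is L ⇒ W
n=11: can move to 6, which is L ⇒ W
n=12: can move to 4, which is L ⇒ W
From 12, the L positions reachable in one move are: 4.

Remove 8, leaving 4.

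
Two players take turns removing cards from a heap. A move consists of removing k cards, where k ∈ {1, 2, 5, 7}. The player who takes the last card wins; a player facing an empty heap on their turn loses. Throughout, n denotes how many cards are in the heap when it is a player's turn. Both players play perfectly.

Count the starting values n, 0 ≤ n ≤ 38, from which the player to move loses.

Compute win/loss labels from the base case upward. A position with no move is L. Any other position is W if it can reach an L in one move, else L.
n=0: no move → L
n=1: W (go to 0, an L position)
n=2: W (go to 0, an L position)
n=3: L (options 2(W), 1(W) are all W)
n=4: W (go to 3, an L position)
n=5: W (go to 3, an L position)
n=6: L (options 5(W), 4(W), 1(W) are all W)
n=7: W (go to 6, an L position)
n=8: W (go to 6, an L position)
n=9: L (options 8(W), 7(W), 4(W), 2(W) are all W)
n=10: W (go to 9, an L position)
n=11: W (go to 9, an L position)
n=12: L (options 11(W), 10(W), 7(W), 5(W) are all W)
n=13: W (go to 12, an L position)
n=14: W (go to 12, an L position)
n=15: L (options 14(W), 13(W), 10(W), 8(W) are all W)
n=16: W (go to 15, an L position)
n=17: W (go to 15, an L position)
n=18: L (options 17(W), 16(W), 13(W), 11(W) are all W)
n=19: W (go to 18, an L position)
n=20: W (go to 18, an L position)
n=21: L (options 20(W), 19(W), 16(W), 14(W) are all W)
n=22: W (go to 21, an L position)
n=23: W (go to 21, an L position)
n=24: L (options 23(W), 22(W), 19(W), 17(W) are all W)
n=25: W (go to 24, an L position)
n=26: W (go to 24, an L position)
n=27: L (options 26(W), 25(W), 22(W), 20(W) are all W)
n=28: W (go to 27, an L position)
n=29: W (go to 27, an L position)
n=30: L (options 29(W), 28(W), 25(W), 23(W) are all W)
n=31: W (go to 30, an L position)
n=32: W (go to 30, an L position)
n=33: L (options 32(W), 31(W), 28(W), 26(W) are all W)
n=34: W (go to 33, an L position)
n=35: W (go to 33, an L position)
n=36: L (options 35(W), 34(W), 31(W), 29(W) are all W)
n=37: W (go to 36, an L position)
n=38: W (go to 36, an L position)
L entries with 0 ≤ n ≤ 38: n = 0, 3, 6, 9, 12, 15, 18, 21, 24, 27, 30, 33, 36; that makes 13.

13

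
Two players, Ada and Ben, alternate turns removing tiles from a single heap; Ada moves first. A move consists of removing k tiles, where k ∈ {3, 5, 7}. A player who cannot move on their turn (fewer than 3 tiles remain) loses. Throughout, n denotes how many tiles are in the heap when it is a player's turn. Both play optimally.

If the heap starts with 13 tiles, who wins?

Build the W/L table. Terminal = L. A non-terminal position is W if it has a move to some L; otherwise it is L.
n=0: no move → L
n=1: no move → L
n=2: no move → L
n=3: →0(L), so W
n=4: →1(L), so W
n=5: →2(L), so W
n=6: →1(L), so W
n=7: →2(L), so W
n=8: →1(L), so W
n=9: →2(L), so W
n=10: →7(W), 5(W), 3(W) — all W, so L
n=11: →8(W), 6(W), 4(W) — all W, so L
n=12: →9(W), 7(W), 5(W) — all W, so L
n=13: →10(L), so W
The starting position 13 is W: Ada should remove 3, leaving 10, handing over an L position.

Ada wins.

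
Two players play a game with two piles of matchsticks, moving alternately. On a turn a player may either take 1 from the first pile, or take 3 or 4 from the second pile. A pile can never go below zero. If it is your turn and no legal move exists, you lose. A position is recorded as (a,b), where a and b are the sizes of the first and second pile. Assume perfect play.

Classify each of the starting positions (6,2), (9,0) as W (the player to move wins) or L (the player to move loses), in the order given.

(6,2): L, (9,0): W

Compute win/loss labels from the base case upward. A position with no move is L. Any other position is W if it can reach an L in one move, else L.
No move ever increases a pile, so every position that can arise here has a ≤ 9 and b ≤ 2; it is enough to label the cells with 0 ≤ a ≤ 9 and 0 ≤ b ≤ 2.
Every move lowers a or b (never raises either), so fill the grid row by row in increasing a, and left to right within a row: each cell's successors are then already labelled.
      b=0  b=1  b=2
a=0:    L    L    L
a=1:    W    W    W
a=2:    L    L    L
a=3:    W    W    W
a=4:    L    L    L
a=5:    W    W    W
a=6:    L    L    L
a=7:    W    W    W
a=8:    L    L    L
a=9:    W    W    W
Cells with no legal move (terminal, hence L): (0,0), (0,1), (0,2).
The remaining L cells, each justified by listing all of its moves:
(2,0): L (sole option (1,0)(W) is W)
(2,1): L (sole option (1,1)(W) is W)
(2,2): L (sole option (1,2)(W) is W)
(4,0): L (sole option (3,0)(W) is W)
(4,1): L (sole option (3,1)(W) is W)
(4,2): L (sole option (3,2)(W) is W)
(6,0): L (sole option (5,0)(W) is W)
(6,1): L (sole option (5,1)(W) is W)
(6,2): L (sole option (5,2)(W) is W)
(8,0): L (sole option (7,0)(W) is W)
(8,1): L (sole option (7,1)(W) is W)
(8,2): L (sole option (7,2)(W) is W)
Every other cell has at least one move into one of the L cells above, so it is W.
(6,2): one of the L cells justified above, so L
(9,0): the move to (8,0) reaches an L cell, so W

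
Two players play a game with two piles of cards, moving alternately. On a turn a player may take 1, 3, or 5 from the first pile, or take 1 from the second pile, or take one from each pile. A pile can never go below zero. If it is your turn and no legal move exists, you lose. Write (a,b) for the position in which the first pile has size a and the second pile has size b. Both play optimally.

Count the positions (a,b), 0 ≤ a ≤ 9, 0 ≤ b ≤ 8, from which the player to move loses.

Positions with no move are L. A position that does have a move is losing for the player to move precisely when every available move leads to a winning position for the opponent. Fill in the labels:
Every move lowers a or b (never raises either), so fill the grid row by row in increasing a, and left to right within a row: each cell's successors are then already labelled.
      b=0  b=1  b=2  b=3  b=4  b=5  b=6  b=7  b=8
a=0:    L    W    L    W    L    W    L    W    L
a=1:    W    W    W    W    W    W    W    W    W
a=2:    L    W    L    W    L    W    L    W    L
a=3:    W    W    W    W    W    W    W    W    W
a=4:    L    W    L    W    L    W    L    W    L
a=5:    W    W    W    W    W    W    W    W    W
a=6:    L    W    L    W    L    W    L    W    L
a=7:    W    W    W    W    W    W    W    W    W
a=8:    L    W    L    W    L    W    L    W    L
a=9:    W    W    W    W    W    W    W    W    W
Cells with no legal move (terminal, hence L): (0,0).
The remaining L cells, each justified by listing all of its moves:
(0,2): L (sole option (0,1)(W) is W)
(0,4): L (sole option (0,3)(W) is W)
(0,6): L (sole option (0,5)(W) is W)
(0,8): L (sole option (0,7)(W) is W)
(2,0): L (sole option (1,0)(W) is W)
(2,2): L (options (1,2)(W), (2,1)(W), (1,1)(W) are all W)
(2,4): L (options (1,4)(W), (2,3)(W), (1,3)(W) are all W)
(2,6): L (options (1,6)(W), (2,5)(W), (1,5)(W) are all W)
(2,8): L (options (1,8)(W), (2,7)(W), (1,7)(W) are all W)
(4,0): L (options (3,0)(W), (1,0)(W) are all W)
(4,2): L (options (3,2)(W), (1,2)(W), (4,1)(W), (3,1)(W) are all W)
(4,4): L (options (3,4)(W), (1,4)(W), (4,3)(W), (3,3)(W) are all W)
(4,6): L (options (3,6)(W), (1,6)(W), (4,5)(W), (3,5)(W) are all W)
(4,8): L (options (3,8)(W), (1,8)(W), (4,7)(W), (3,7)(W) are all W)
(6,0): L (options (5,0)(W), (3,0)(W), (1,0)(W) are all W)
(6,2): L (options (5,2)(W), (3,2)(W), (1,2)(W), (6,1)(W), (5,1)(W) are all W)
(6,4): L (options (5,4)(W), (3,4)(W), (1,4)(W), (6,3)(W), (5,3)(W) are all W)
(6,6): L (options (5,6)(W), (3,6)(W), (1,6)(W), (6,5)(W), (5,5)(W) are all W)
(6,8): L (options (5,8)(W), (3,8)(W), (1,8)(W), (6,7)(W), (5,7)(W) are all W)
(8,0): L (options (7,0)(W), (5,0)(W), (3,0)(W) are all W)
(8,2): L (options (7,2)(W), (5,2)(W), (3,2)(W), (8,1)(W), (7,1)(W) are all W)
(8,4): L (options (7,4)(W), (5,4)(W), (3,4)(W), (8,3)(W), (7,3)(W) are all W)
(8,6): L (options (7,6)(W), (5,6)(W), (3,6)(W), (8,5)(W), (7,5)(W) are all W)
(8,8): L (options (7,8)(W), (5,8)(W), (3,8)(W), (8,7)(W), (7,7)(W) are all W)
Every other cell has at least one move into one of the L cells above, so it is W.
L cells per row: a=0: 5, a=1: 0, a=2: 5, a=3: 0, a=4: 5, a=5: 0, a=6: 5, a=7: 0, a=8: 5, a=9: 0; total 25.

25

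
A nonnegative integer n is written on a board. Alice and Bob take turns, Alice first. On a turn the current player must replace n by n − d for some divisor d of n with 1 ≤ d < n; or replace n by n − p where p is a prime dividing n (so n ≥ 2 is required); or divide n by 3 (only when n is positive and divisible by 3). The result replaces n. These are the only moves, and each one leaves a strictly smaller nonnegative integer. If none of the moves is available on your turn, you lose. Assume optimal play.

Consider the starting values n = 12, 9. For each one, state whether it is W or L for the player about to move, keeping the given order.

12: W, 9: L

Use the standard recursion: the mover loses at a terminal position; elsewhere, the mover wins exactly when some move hands the opponent an L position.
n=0: no move → L
n=1: no move → L
n=2: W (go to 0, an L position)
n=3: W (go to 0, an L position)
n=4: L (options 2(W), 3(W) are all W)
n=5: W (go to 0, an L position)
n=6: W (go to 4, an L position)
n=7: W (go to 0, an L position)
n=8: W (go to 4, an L position)
n=9: L (options 3(W), 6(W), 8(W) are all W)
n=10: W (go to 9, an L position)
n=11: W (go to 0, an L position)
n=12: W (go to 4, an L position)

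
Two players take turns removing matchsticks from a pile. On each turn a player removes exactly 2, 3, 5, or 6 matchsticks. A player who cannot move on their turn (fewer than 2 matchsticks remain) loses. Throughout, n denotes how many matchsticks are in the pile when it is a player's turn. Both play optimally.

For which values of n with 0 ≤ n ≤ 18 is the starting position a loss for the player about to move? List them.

0, 1, 8, 9, 16, 17

Work bottom-up. With no move the player to move loses. Otherwise the position is W if at least one move leads to an L position for the opponent, and L if every move leads to a W.
n=0: no move → L
n=1: no move → L
n=2: reaches L-position 0 → W
n=3: reaches L-position 1 → W
n=4: reaches L-position 1 → W
n=5: reaches L-position 0 → W
n=6: reaches L-position 1 → W
n=7: reaches L-position 1 → W
n=8: only reaches 6(W), 5(W), 3(W), 2(W), all W → L
n=9: only reaches 7(W), 6(W), 4(W), 3(W), all W → L
n=10: reaches L-position 8 → W
n=11: reaches L-position 9 → W
n=12: reaches L-position 9 → W
n=13: reaches L-position 8 → W
n=14: reaches L-position 9 → W
n=15: reaches L-position 9 → W
n=16: only reaches 14(W), 13(W), 11(W), 10(W), all W → L
n=17: only reaches 15(W), 14(W), 12(W), 11(W), all W → L
n=18: reaches L-position 16 → W
Reading off the rows marked L gives the requested list; there are 6 such values of n.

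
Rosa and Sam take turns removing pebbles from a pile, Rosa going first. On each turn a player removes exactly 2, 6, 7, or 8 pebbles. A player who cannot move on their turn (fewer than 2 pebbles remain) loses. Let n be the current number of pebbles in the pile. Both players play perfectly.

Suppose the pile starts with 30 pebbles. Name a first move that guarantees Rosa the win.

Compute win/loss labels from the base case upward. A position with no move is L. Any other position is W if it can reach an L in one move, else L.
n=0: no move → L
n=1: no move → L
n=2: can move to 0, which is L ⇒ W
n=3: can move to 1, which is L ⇒ W
n=4: the only move is to 2(W), a W ⇒ L
n=5: the only move is to 3(W), a W ⇒ L
n=6: can move to 4, which is L ⇒ W
n=7: can move to 5, which is L ⇒ W
n=8: can move to 1, which is L ⇒ W
n=9: can move to 1, which is L ⇒ W
n=10: can move to 4, which is L ⇒ W
n=11: can move to 5, which is L ⇒ W
n=12: can move to 5, which is L ⇒ W
n=13: can move to 5, which is L ⇒ W
n=14: moves to 12(W), 8(W), 7(W), 6(W); every one is W ⇒ L
n=15: moves to 13(W), 9(W), 8(W), 7(W); every one is W ⇒ L
n=16: can move to 14, which is L ⇒ W
n=17: can move to 15, which is L ⇒ W
n=18: moves to 16(W), 12(W), 11(W), 10(W); every one is W ⇒ L
n=19: moves to 17(W), 13(W), 12(W), 11(W); every one is W ⇒ L
n=20: can move to 18, which is L ⇒ W
n=21: can move to 19, which is L ⇒ W
n=22: can move to 15, which is L ⇒ W
n=23: can move to 15, which is L ⇒ W
n=24: can move to 18, which is L ⇒ W
n=25: can move to 19, which is L ⇒ W
n=26: can move to 19, which is L ⇒ W
n=27: can move to 19, which is L ⇒ W
n=28: moves to 26(W), 22(W), 21(W), 20(W); every one is W ⇒ L
n=29: moves to 27(W), 23(W), 22(W), 21(W); every one is W ⇒ L
n=30: can move to 28, which is L ⇒ W
From 30, the L positions reachable in one move are: 28.

Remove 2, leaving 28.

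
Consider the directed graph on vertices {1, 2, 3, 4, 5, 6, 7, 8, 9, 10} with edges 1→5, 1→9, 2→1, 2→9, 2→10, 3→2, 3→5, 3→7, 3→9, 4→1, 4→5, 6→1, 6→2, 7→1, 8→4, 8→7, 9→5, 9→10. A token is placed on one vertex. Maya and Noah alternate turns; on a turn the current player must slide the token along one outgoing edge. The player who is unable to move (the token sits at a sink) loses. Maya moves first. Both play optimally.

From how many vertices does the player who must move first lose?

4

Compute win/loss labels from the base case upward. A position with no move is L. Any other position is W if it can reach an L in one move, else L.
Every edge goes from a vertex to one that appears earlier in the order 10, 5, 9, 1, 4, 2, 7, 8, 3, 6, so processing vertices in that order labels each vertex after all of its successors.
10: no outgoing edge → L
5: no outgoing edge → L
9: →5(L), so W
1: →5(L), so W
4: →5(L), so W
2: →10(L), so W
7: →1(W) only, which is W, so L
8: →7(L), so W
3: →7(L), so W
6: →2(W), 1(W) — all W, so L
The L vertices are 5, 6, 7, 10; that is 4 in all.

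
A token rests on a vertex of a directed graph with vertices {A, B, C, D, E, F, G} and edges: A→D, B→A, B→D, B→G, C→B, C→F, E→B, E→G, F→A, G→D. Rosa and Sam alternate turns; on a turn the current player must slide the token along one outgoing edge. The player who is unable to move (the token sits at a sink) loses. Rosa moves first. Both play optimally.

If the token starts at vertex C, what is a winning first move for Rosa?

Label each position W (a win for the player to move) or L (a loss). A position with no legal move is L; any other position is W exactly when some move reaches an L, and L when every move reaches a W.
Every edge goes from a vertex to one that appears earlier in the order D, G, A, B, E, F, C, so processing vertices in that order labels each vertex after all of its successors.
D: no outgoing edge → L
G: →D(L), so W
A: →D(L), so W
B: →D(L), so W
E: →B(W), G(W) — all W, so L
F: →A(W) only, which is W, so L
C: →F(L), so W
From C, the L positions reachable in one move are: F.

Move to F.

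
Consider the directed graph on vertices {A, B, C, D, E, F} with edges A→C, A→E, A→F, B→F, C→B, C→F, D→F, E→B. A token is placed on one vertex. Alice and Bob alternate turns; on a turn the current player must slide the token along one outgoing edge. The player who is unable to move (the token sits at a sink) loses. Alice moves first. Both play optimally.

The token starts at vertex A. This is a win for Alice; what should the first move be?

Use the standard recursion: the mover loses at a terminal position; elsewhere, the mover wins exactly when some move hands the opponent an L position.
Every edge goes from a vertex to one that appears earlier in the order F, B, C, D, E, A, so processing vertices in that order labels each vertex after all of its successors.
F: no outgoing edge → L
B: reaches L-position F → W
C: reaches L-position F → W
D: reaches L-position F → W
E: only reaches B(W), which is W → L
A: reaches L-position E → W
From A, the L positions reachable in one move are: E, F. Any move reaching one of these is winning.

Move to E.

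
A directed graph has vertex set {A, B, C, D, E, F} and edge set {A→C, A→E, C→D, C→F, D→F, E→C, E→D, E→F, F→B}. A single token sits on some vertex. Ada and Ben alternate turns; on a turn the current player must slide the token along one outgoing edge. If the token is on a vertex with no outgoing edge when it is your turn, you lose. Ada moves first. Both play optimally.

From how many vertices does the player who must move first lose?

Classify positions by backward induction: terminal positions (no move available) are L. From any other position, the mover wins iff some move reaches an L.
Every edge goes from a vertex to one that appears earlier in the order B, F, D, C, E, A, so processing vertices in that order labels each vertex after all of its successors.
B: no outgoing edge → L
F: →B(L), so W
D: →F(W) only, which is W, so L
C: →D(L), so W
E: →D(L), so W
A: →E(W), C(W) — all W, so L
The L vertices are A, B, D; that is 3 in all.

3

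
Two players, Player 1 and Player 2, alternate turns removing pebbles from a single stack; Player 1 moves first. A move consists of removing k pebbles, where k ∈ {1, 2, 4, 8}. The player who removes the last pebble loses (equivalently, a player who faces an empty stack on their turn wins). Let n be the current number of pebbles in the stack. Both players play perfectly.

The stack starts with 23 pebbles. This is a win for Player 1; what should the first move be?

Remove 1, leaving 22.

Label each position W (a win for the player to move) or L (a loss). A position with no legal move is W; any other position is W exactly when some move reaches an L, and L when every move reaches a W.
n=0: no move; the opponent has just taken the last pebble and therefore loses → W
n=1: only reaches 0(W), which is W → L
n=2: reaches L-position 1 → W
n=3: reaches L-position 1 → W
n=4: only reaches 3(W), 2(W), 0(W), all W → L
n=5: reaches L-position 4 → W
n=6: reaches L-position 4 → W
n=7: only reaches 6(W), 5(W), 3(W), all W → L
n=8: reaches L-position 7 → W
n=9: reaches L-position 7 → W
n=10: only reaches 9(W), 8(W), 6(W), 2(W), all W → L
n=11: reaches L-position 10 → W
n=12: reaches L-position 10 → W
n=13: only reaches 12(W), 11(W), 9(W), 5(W), all W → L
n=14: reaches L-position 13 → W
n=15: reaches L-position 13 → W
n=16: only reaches 15(W), 14(W), 12(W), 8(W), all W → L
n=17: reaches L-position 16 → W
n=18: reaches L-position 16 → W
n=19: only reaches 18(W), 17(W), 15(W), 11(W), all W → L
n=20: reaches L-position 19 → W
n=21: reaches L-position 19 → W
n=22: only reaches 21(W), 20(W), 18(W), 14(W), all W → L
n=23: reaches L-position 22 → W
From 23, the L positions reachable in one move are: 22, 19. Any move reaching one of these is winning.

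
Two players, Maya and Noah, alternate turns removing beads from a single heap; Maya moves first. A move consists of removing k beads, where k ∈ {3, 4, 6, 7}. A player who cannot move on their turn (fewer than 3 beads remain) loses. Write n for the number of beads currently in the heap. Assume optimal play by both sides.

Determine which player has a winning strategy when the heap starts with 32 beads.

Build the W/L table. Terminal = L. A non-terminal position is W if it has a move to some L; otherwise it is L.
n=0: no move → L
n=1: no move → L
n=2: no move → L
n=3: can move to 0, which is L ⇒ W
n=4: can move to 1, which is L ⇒ W
n=5: can move to 2, which is L ⇒ W
n=6: can move to 2, which is L ⇒ W
n=7: can move to 1, which is L ⇒ W
n=8: can move to 2, which is L ⇒ W
n=9: can move to 2, which is L ⇒ W
n=10: moves to 7(W), 6(W), 4(W), 3(W); every one is W ⇒ L
n=11: moves to 8(W), 7(W), 5(W), 4(W); every one is W ⇒ L
n=12: moves to 9(W), 8(W), 6(W), 5(W); every one is W ⇒ L
n=13: can move to 10, which is L ⇒ W
n=14: can move to 11, which is L ⇒ W
n=15: can move to 12, which is L ⇒ W
n=16: can move to 12, which is L ⇒ W
n=17: can move to 11, which is L ⇒ W
n=18: can move to 12, which is L ⇒ W
n=19: can move to 12, which is L ⇒ W
n=20: moves to 17(W), 16(W), 14(W), 13(W); every one is W ⇒ L
n=21: moves to 18(W), 17(W), 15(W), 14(W); every one is W ⇒ L
n=22: moves to 19(W), 18(W), 16(W), 15(W); every one is W ⇒ L
n=23: can move to 20, which is L ⇒ W
n=24: can move to 21, which is L ⇒ W
n=25: can move to 22, which is L ⇒ W
n=26: can move to 22, which is L ⇒ W
n=27: can move to 21, which is L ⇒ W
n=28: can move to 22, which is L ⇒ W
n=29: can move to 22, which is L ⇒ W
n=30: moves to 27(W), 26(W), 24(W), 23(W); every one is W ⇒ L
n=31: moves to 28(W), 27(W), 25(W), 24(W); every one is W ⇒ L
n=32: moves to 29(W), 28(W), 26(W), 25(W); every one is W ⇒ L
Every move from 32 reaches a W position, so the mover loses.

Noah wins.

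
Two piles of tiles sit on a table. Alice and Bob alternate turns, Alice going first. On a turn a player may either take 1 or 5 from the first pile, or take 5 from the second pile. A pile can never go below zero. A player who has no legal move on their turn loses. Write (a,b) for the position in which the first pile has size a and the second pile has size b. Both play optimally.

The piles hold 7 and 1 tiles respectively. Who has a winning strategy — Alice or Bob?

Alice wins.

Positions with no move are L. A position that does have a move is losing for the player to move precisely when every available move leads to a winning position for the opponent. Fill in the labels:
No move ever increases a pile, so every position that can arise here has a ≤ 7 and b ≤ 1; it is enough to label the cells with 0 ≤ a ≤ 7 and 0 ≤ b ≤ 1.
Every move lowers a or b (never raises either), so fill the grid row by row in increasing a, and left to right within a row: each cell's successors are then already labelled.
      b=0  b=1
a=0:    L    L
a=1:    W    W
a=2:    L    L
a=3:    W    W
a=4:    L    L
a=5:    W    W
a=6:    L    L
a=7:    W    W
Cells with no legal move (terminal, hence L): (0,0), (0,1).
The remaining L cells, each justified by listing all of its moves:
(2,0): the only move is to (1,0)(W), a W ⇒ L
(2,1): the only move is to (1,1)(W), a W ⇒ L
(4,0): the only move is to (3,0)(W), a W ⇒ L
(4,1): the only move is to (3,1)(W), a W ⇒ L
(6,0): moves to (5,0)(W), (1,0)(W); every one is W ⇒ L
(6,1): moves to (5,1)(W), (1,1)(W); every one is W ⇒ L
Every other cell has at least one move into one of the L cells above, so it is W.
From (7,1) Alice can move to (6,1), reaching an L position.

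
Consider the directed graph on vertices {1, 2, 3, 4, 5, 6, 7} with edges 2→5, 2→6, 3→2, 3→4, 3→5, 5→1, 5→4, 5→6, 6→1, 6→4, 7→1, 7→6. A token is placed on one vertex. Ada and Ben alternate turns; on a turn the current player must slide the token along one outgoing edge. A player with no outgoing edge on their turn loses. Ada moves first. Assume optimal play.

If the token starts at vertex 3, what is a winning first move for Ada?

Positions with no move are L. A position that does have a move is losing for the player to move precisely when every available move leads to a winning position for the opponent. Fill in the labels:
Every edge goes from a vertex to one that appears earlier in the order 4, 1, 6, 5, 2, 3, 7, so processing vertices in that order labels each vertex after all of its successors.
4: no outgoing edge → L
1: no outgoing edge → L
6: W (go to 1, an L position)
5: W (go to 1, an L position)
2: L (options 5(W), 6(W) are all W)
3: W (go to 2, an L position)
7: W (go to 1, an L position)
From 3, the L positions reachable in one move are: 2, 4. Any move reaching one of these is winning.

Move to 2.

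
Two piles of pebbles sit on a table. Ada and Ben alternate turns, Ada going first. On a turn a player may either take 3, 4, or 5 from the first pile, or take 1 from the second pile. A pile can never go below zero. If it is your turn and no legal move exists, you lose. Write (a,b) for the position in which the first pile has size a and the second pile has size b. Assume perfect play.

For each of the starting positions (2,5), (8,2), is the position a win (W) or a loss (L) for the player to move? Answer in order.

Work bottom-up. With no move the player to move loses. Otherwise the position is W if at least one move leads to an L position for the opponent, and L if every move leads to a W.
No move ever increases a pile, so every position that can arise here has a ≤ 8 and b ≤ 5; it is enough to label the cells with 0 ≤ a ≤ 8 and 0 ≤ b ≤ 5.
Every move lowers a or b (never raises either), so fill the grid row by row in increasing a, and left to right within a row: each cell's successors are then already labelled.
      b=0  b=1  b=2  b=3  b=4  b=5
a=0:    L    W    L    W    L    W
a=1:    L    W    L    W    L    W
a=2:    L    W    L    W    L    W
a=3:    W    L    W    L    W    L
a=4:    W    L    W    L    W    L
a=5:    W    L    W    L    W    L
a=6:    W    W    W    W    W    W
a=7:    W    W    W    W    W    W
a=8:    L    W    L    W    L    W
Cells with no legal move (terminal, hence L): (0,0), (1,0), (2,0).
The remaining L cells, each justified by listing all of its moves:
(0,2): only reaches (0,1)(W), which is W → L
(0,4): only reaches (0,3)(W), which is W → L
(1,2): only reaches (1,1)(W), which is W → L
(1,4): only reaches (1,3)(W), which is W → L
(2,2): only reaches (2,1)(W), which is W → L
(2,4): only reaches (2,3)(W), which is W → L
(3,1): only reaches (0,1)(W), (3,0)(W), all W → L
(3,3): only reaches (0,3)(W), (3,2)(W), all W → L
(3,5): only reaches (0,5)(W), (3,4)(W), all W → L
(4,1): only reaches (1,1)(W), (0,1)(W), (4,0)(W), all W → L
(4,3): only reaches (1,3)(W), (0,3)(W), (4,2)(W), all W → L
(4,5): only reaches (1,5)(W), (0,5)(W), (4,4)(W), all W → L
(5,1): only reaches (2,1)(W), (1,1)(W), (0,1)(W), (5,0)(W), all W → L
(5,3): only reaches (2,3)(W), (1,3)(W), (0,3)(W), (5,2)(W), all W → L
(5,5): only reaches (2,5)(W), (1,5)(W), (0,5)(W), (5,4)(W), all W → L
(8,0): only reaches (5,0)(W), (4,0)(W), (3,0)(W), all W → L
(8,2): only reaches (5,2)(W), (4,2)(W), (3,2)(W), (8,1)(W), all W → L
(8,4): only reaches (5,4)(W), (4,4)(W), (3,4)(W), (8,3)(W), all W → L
Every other cell has at least one move into one of the L cells above, so it is W.
(2,5): the move to (2,4) reaches an L cell, so W
(8,2): one of the L cells justified above, so L

(2,5): W, (8,2): L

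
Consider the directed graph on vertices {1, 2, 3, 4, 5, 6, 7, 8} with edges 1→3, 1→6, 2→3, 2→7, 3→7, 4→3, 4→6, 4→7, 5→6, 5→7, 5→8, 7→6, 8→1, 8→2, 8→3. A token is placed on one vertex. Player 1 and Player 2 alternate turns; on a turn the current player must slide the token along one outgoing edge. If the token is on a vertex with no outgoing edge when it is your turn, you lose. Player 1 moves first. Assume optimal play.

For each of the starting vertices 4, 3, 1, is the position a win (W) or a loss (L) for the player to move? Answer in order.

Work bottom-up. With no move the player to move loses. Otherwise the position is W if at least one move leads to an L position for the opponent, and L if every move leads to a W.
Every edge goes from a vertex to one that appears earlier in the order 6, 7, 3, 1, 2, 8, 5, 4, so processing vertices in that order labels each vertex after all of its successors.
6: no outgoing edge → L
7: can move to 6, which is L ⇒ W
3: the only move is to 7(W), a W ⇒ L
1: can move to 3, which is L ⇒ W
2: can move to 3, which is L ⇒ W
8: can move to 3, which is L ⇒ W
5: can move to 6, which is L ⇒ W
4: can move to 3, which is L ⇒ W

4: W, 3: L, 1: W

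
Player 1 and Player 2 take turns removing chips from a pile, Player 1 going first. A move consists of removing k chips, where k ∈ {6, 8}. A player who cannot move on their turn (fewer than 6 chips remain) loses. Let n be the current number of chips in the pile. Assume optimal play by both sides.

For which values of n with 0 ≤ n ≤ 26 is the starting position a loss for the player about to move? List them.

Use the standard recursion: the mover loses at a terminal position; elsewhere, the mover wins exactly when some move hands the opponent an L position.
n=0: no move → L
n=1: no move → L
n=2: no move → L
n=3: no move → L
n=4: no move → L
n=5: no move → L
n=6: reaches L-position 0 → W
n=7: reaches L-position 1 → W
n=8: reaches L-position 2 → W
n=9: reaches L-position 3 → W
n=10: reaches L-position 4 → W
n=11: reaches L-position 5 → W
n=12: reaches L-position 4 → W
n=13: reaches L-position 5 → W
n=14: only reaches 8(W), 6(W), all W → L
n=15: only reaches 9(W), 7(W), all W → L
n=16: only reaches 10(W), 8(W), all W → L
n=17: only reaches 11(W), 9(W), all W → L
n=18: only reaches 12(W), 10(W), all W → L
n=19: only reaches 13(W), 11(W), all W → L
n=20: reaches L-position 14 → W
n=21: reaches L-position 15 → W
n=22: reaches L-position 16 → W
n=23: reaches L-position 17 → W
n=24: reaches L-position 18 → W
n=25: reaches L-position 19 → W
n=26: reaches L-position 18 → W
Reading off the rows marked L gives the requested list; there are 12 such values of n.

0, 1, 2, 3, 4, 5, 14, 15, 16, 17, 18, 19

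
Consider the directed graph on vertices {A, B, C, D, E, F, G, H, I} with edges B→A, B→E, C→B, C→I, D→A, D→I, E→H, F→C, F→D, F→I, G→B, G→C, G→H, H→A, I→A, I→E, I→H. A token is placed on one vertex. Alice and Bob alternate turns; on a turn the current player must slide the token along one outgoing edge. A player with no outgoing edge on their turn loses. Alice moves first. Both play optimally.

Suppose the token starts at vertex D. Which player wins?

Alice wins.

Label each position W (a win for the player to move) or L (a loss). A position with no legal move is L; any other position is W exactly when some move reaches an L, and L when every move reaches a W.
Every edge goes from a vertex to one that appears earlier in the order A, H, E, I, B, C, G, D, F, so processing vertices in that order labels each vertex after all of its successors.
A: no outgoing edge → L
H: can move to A, which is L ⇒ W
E: the only move is to H(W), a W ⇒ L
I: can move to E, which is L ⇒ W
B: can move to E, which is L ⇒ W
C: moves to B(W), I(W); every one is W ⇒ L
G: can move to C, which is L ⇒ W
D: can move to A, which is L ⇒ W
F: can move to C, which is L ⇒ W
From D Alice can move to A, reaching an L position.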